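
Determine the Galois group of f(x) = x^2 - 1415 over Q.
Gal(K/Q) = Z/2Z (cyclic of order 2)

x^2 - 1415 is irreducible over Q since 1415 is not a rational square. The splitting field Q(sqrt(1415)) has degree 2 over Q, and its unique nontrivial automorphism is sqrt(1415) ↦ -sqrt(1415). Hence Gal(Q(sqrt(1415))/Q) = Z/2Z.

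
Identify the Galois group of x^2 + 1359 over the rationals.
Gal(K/Q) = Z/2Z (cyclic of order 2)

x^2 + 1359 is irreducible over Q since -1359 is not a rational square. The splitting field Q(sqrt(-1359)) has degree 2 over Q, and its unique nontrivial automorphism is sqrt(-1359) ↦ -sqrt(-1359). Hence Gal(Q(sqrt(-1359))/Q) = Z/2Z.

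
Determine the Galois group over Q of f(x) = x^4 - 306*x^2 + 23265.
Gal(K/Q) = V_4 (Klein four-group, Z/2Z × Z/2Z)

f factors as (x^2 - 165)(x^2 - 141), so the splitting field is K = Q(sqrt(165), sqrt(141)). The elements 165, 141, 23265 are all non-squares in Q, so sqrt(165) and sqrt(141) generate independent quadratic extensions. Thus [K:Q] = 4 and Gal(K/Q) is generated by the two order-2 automorphisms sqrt(165) ↦ -sqrt(165) and sqrt(141) ↦ -sqrt(141), giving V_4.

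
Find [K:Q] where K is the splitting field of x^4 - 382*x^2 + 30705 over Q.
[K:Q] = 4

f factors as (x^2 - 267)(x^2 - 115); the splitting field is K = Q(sqrt(267), sqrt(115)). Since 267, 115, and 30705 are all non-squares in Q, the three subfields Q(sqrt(267)), Q(sqrt(115)), Q(sqrt(30705)) are distinct degree-2 extensions, so [K:Q] = 4 (Klein four Galois group).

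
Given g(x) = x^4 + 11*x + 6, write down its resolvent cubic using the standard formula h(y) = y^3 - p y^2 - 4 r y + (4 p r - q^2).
h(y) = y^3 - 24*y - 121

Identify coefficients: p = 0, q = 11, r = 6.
Plug into h(y) = y^3 - p y^2 - 4 r y + (4 p r - q^2):
  h(y) = y^3 - (0) y^2 - 4*(6) y + (4*(0)*(6) - (11)^2)
       = y^3 + (0) y^2 + (-24) y + (-121).
Simplifying: h(y) = y^3 - 24*y - 121.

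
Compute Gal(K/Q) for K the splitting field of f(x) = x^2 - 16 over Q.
Gal(K/Q) = trivial group (order 1)

x^2 - 16 factors as (x - 4)(x + 4) over Q, so its splitting field is Q itself and the Galois group is trivial.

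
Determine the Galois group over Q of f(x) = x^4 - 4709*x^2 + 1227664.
Gal(K/Q) = Z/2Z (cyclic of order 2)

f factors as (x^2 - 277)(x^2 - 4432), so the splitting field is K = Q(sqrt(277), sqrt(4432)). The squarefree part of 277 is 277 and the squarefree part of 4432 is also 277, so sqrt(277) and sqrt(4432) are both rational multiples of sqrt(277). Hence Q(sqrt(277)) = Q(sqrt(4432)) = Q(sqrt(277)), and the splitting field collapses to a single degree-2 extension with Galois group Z/2Z.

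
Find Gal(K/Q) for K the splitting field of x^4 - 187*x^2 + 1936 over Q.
Gal(K/Q) = Z/2Z (cyclic of order 2)

f factors as (x^2 - 11)(x^2 - 176), so the splitting field is K = Q(sqrt(11), sqrt(176)). The squarefree part of 11 is 11 and the squarefree part of 176 is also 11, so sqrt(11) and sqrt(176) are both rational multiples of sqrt(11). Hence Q(sqrt(11)) = Q(sqrt(176)) = Q(sqrt(11)), and the splitting field collapses to a single degree-2 extension with Galois group Z/2Z.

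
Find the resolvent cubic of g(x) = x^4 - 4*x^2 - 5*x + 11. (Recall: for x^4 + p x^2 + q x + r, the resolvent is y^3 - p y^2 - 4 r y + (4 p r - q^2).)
h(y) = y^3 + 4*y^2 - 44*y - 201

Identify coefficients: p = -4, q = -5, r = 11.
Plug into h(y) = y^3 - p y^2 - 4 r y + (4 p r - q^2):
  h(y) = y^3 - (-4) y^2 - 4*(11) y + (4*(-4)*(11) - (-5)^2)
       = y^3 + (4) y^2 + (-44) y + (-201).
Simplifying: h(y) = y^3 + 4*y^2 - 44*y - 201.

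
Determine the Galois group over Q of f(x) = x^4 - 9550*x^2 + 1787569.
Gal(K/Q) = Z/2Z (cyclic of order 2)

f factors as (x^2 - 191)(x^2 - 9359), so the splitting field is K = Q(sqrt(191), sqrt(9359)). The squarefree part of 191 is 191 and the squarefree part of 9359 is also 191, so sqrt(191) and sqrt(9359) are both rational multiples of sqrt(191). Hence Q(sqrt(191)) = Q(sqrt(9359)) = Q(sqrt(191)), and the splitting field collapses to a single degree-2 extension with Galois group Z/2Z.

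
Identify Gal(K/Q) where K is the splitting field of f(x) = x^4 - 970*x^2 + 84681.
Gal(K/Q) = Z/2Z (cyclic of order 2)

f factors as (x^2 - 873)(x^2 - 97), so the splitting field is K = Q(sqrt(873), sqrt(97)). The squarefree part of 873 is 97 and the squarefree part of 97 is also 97, so sqrt(873) and sqrt(97) are both rational multiples of sqrt(97). Hence Q(sqrt(873)) = Q(sqrt(97)) = Q(sqrt(97)), and the splitting field collapses to a single degree-2 extension with Galois group Z/2Z.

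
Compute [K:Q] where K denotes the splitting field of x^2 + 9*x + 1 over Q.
[K:Q] = 2

The discriminant of x^2 + (9)*x + (1) is b^2 - 4c = 81 - (4) = 77. Since 77 is not a perfect square in Q, the polynomial is irreducible over Q. Its two roots generate a degree-2 extension, so [K:Q] = 2.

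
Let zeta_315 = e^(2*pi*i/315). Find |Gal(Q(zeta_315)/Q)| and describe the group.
|Gal(Q(zeta_315)/Q)| = phi(315) = 144; group ≅ (Z/315Z)^* ≅ Z/4Z × Z/6Z × Z/6Z

The n-th cyclotomic polynomial Φ_315(x) is the minimal polynomial of zeta_315 over Q and has degree phi(315) = 144. So Q(zeta_315) is a degree-144 Galois extension with Galois group (Z/315Z)^*. By CRT, (Z/315Z)^* ≅ (Z/9Z)^* × (Z/5Z)^* × (Z/7Z)^*. Each prime-power unit group is (Z/9Z)^* ≅ Z/6Z; (Z/5Z)^* ≅ Z/4Z; (Z/7Z)^* ≅ Z/6Z. Hence Gal(Q(zeta_315)/Q) ≅ Z/4Z × Z/6Z × Z/6Z.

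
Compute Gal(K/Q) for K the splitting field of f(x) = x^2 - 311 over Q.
Gal(K/Q) = Z/2Z (cyclic of order 2)

x^2 - 311 is irreducible over Q since 311 is not a rational square. The splitting field Q(sqrt(311)) has degree 2 over Q, and its unique nontrivial automorphism is sqrt(311) ↦ -sqrt(311). Hence Gal(Q(sqrt(311))/Q) = Z/2Z.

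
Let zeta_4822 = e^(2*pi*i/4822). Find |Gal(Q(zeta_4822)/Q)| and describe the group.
|Gal(Q(zeta_4822)/Q)| = phi(4822) = 2410; group ≅ (Z/4822Z)^* ≅ Z/2410Z

The n-th cyclotomic polynomial Φ_4822(x) is the minimal polynomial of zeta_4822 over Q and has degree phi(4822) = 2410. So Q(zeta_4822) is a degree-2410 Galois extension with Galois group (Z/4822Z)^*. By CRT, (Z/4822Z)^* ≅ (Z/2Z)^* × (Z/2411Z)^*. Each prime-power unit group is (Z/2Z)^* ≅ trivial group (order 1); (Z/2411Z)^* ≅ Z/2410Z. Hence Gal(Q(zeta_4822)/Q) ≅ Z/2410Z.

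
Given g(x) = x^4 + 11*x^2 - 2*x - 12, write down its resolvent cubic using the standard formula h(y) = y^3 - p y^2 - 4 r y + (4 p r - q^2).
h(y) = y^3 - 11*y^2 + 48*y - 532

Identify coefficients: p = 11, q = -2, r = -12.
Plug into h(y) = y^3 - p y^2 - 4 r y + (4 p r - q^2):
  h(y) = y^3 - (11) y^2 - 4*(-12) y + (4*(11)*(-12) - (-2)^2)
       = y^3 + (-11) y^2 + (48) y + (-532).
Simplifying: h(y) = y^3 - 11*y^2 + 48*y - 532.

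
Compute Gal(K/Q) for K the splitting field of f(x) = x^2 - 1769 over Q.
Gal(K/Q) = Z/2Z (cyclic of order 2)

x^2 - 1769 is irreducible over Q since 1769 is not a rational square. The splitting field Q(sqrt(1769)) has degree 2 over Q, and its unique nontrivial automorphism is sqrt(1769) ↦ -sqrt(1769). Hence Gal(Q(sqrt(1769))/Q) = Z/2Z.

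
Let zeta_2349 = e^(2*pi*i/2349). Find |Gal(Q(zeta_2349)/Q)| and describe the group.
|Gal(Q(zeta_2349)/Q)| = phi(2349) = 1512; group ≅ (Z/2349Z)^* ≅ Z/28Z × Z/54Z

The n-th cyclotomic polynomial Φ_2349(x) is the minimal polynomial of zeta_2349 over Q and has degree phi(2349) = 1512. So Q(zeta_2349) is a degree-1512 Galois extension with Galois group (Z/2349Z)^*. By CRT, (Z/2349Z)^* ≅ (Z/81Z)^* × (Z/29Z)^*. Each prime-power unit group is (Z/81Z)^* ≅ Z/54Z; (Z/29Z)^* ≅ Z/28Z. Hence Gal(Q(zeta_2349)/Q) ≅ Z/28Z × Z/54Z.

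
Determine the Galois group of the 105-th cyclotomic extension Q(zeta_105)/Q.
|Gal(Q(zeta_105)/Q)| = phi(105) = 48; group ≅ (Z/105Z)^* ≅ Z/2Z × Z/4Z × Z/6Z

The n-th cyclotomic polynomial Φ_105(x) is the minimal polynomial of zeta_105 over Q and has degree phi(105) = 48. So Q(zeta_105) is a degree-48 Galois extension with Galois group (Z/105Z)^*. By CRT, (Z/105Z)^* ≅ (Z/3Z)^* × (Z/5Z)^* × (Z/7Z)^*. Each prime-power unit group is (Z/3Z)^* ≅ Z/2Z; (Z/5Z)^* ≅ Z/4Z; (Z/7Z)^* ≅ Z/6Z. Hence Gal(Q(zeta_105)/Q) ≅ Z/2Z × Z/4Z × Z/6Z.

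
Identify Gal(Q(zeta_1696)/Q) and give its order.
|Gal(Q(zeta_1696)/Q)| = phi(1696) = 832; group ≅ (Z/1696Z)^* ≅ Z/2Z × Z/8Z × Z/52Z

The n-th cyclotomic polynomial Φ_1696(x) is the minimal polynomial of zeta_1696 over Q and has degree phi(1696) = 832. So Q(zeta_1696) is a degree-832 Galois extension with Galois group (Z/1696Z)^*. By CRT, (Z/1696Z)^* ≅ (Z/32Z)^* × (Z/53Z)^*. Each prime-power unit group is (Z/32Z)^* ≅ Z/2Z × Z/8Z; (Z/53Z)^* ≅ Z/52Z. Hence Gal(Q(zeta_1696)/Q) ≅ Z/2Z × Z/8Z × Z/52Z.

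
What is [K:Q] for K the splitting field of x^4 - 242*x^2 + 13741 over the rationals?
[K:Q] = 4

f factors as (x^2 - 91)(x^2 - 151); the splitting field is K = Q(sqrt(91), sqrt(151)). Since 91, 151, and 13741 are all non-squares in Q, the three subfields Q(sqrt(91)), Q(sqrt(151)), Q(sqrt(13741)) are distinct degree-2 extensions, so [K:Q] = 4 (Klein four Galois group).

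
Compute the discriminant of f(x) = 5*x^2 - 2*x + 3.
Δ = -56

For a quadratic a x^2 + b x + c the discriminant is Δ = b^2 - 4ac = (-2)^2 - 4*(5)*(3) = 4 - (60) = -56.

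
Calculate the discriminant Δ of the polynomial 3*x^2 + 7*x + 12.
Δ = -95

For a quadratic a x^2 + b x + c the discriminant is Δ = b^2 - 4ac = (7)^2 - 4*(3)*(12) = 49 - (144) = -95.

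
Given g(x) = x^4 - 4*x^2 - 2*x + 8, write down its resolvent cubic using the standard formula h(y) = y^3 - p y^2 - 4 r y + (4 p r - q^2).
h(y) = y^3 + 4*y^2 - 32*y - 132

Identify coefficients: p = -4, q = -2, r = 8.
Plug into h(y) = y^3 - p y^2 - 4 r y + (4 p r - q^2):
  h(y) = y^3 - (-4) y^2 - 4*(8) y + (4*(-4)*(8) - (-2)^2)
       = y^3 + (4) y^2 + (-32) y + (-132).
Simplifying: h(y) = y^3 + 4*y^2 - 32*y - 132.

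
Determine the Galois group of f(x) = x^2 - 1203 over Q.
Gal(K/Q) = Z/2Z (cyclic of order 2)

x^2 - 1203 is irreducible over Q since 1203 is not a rational square. The splitting field Q(sqrt(1203)) has degree 2 over Q, and its unique nontrivial automorphism is sqrt(1203) ↦ -sqrt(1203). Hence Gal(Q(sqrt(1203))/Q) = Z/2Z.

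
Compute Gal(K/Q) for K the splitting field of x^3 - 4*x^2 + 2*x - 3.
Gal(K/Q) = S_3 (symmetric group of order 6)

Compute the discriminant of x^3 + (-4)*x^2 + (2)*x + (-3): Δ = -547. Since Δ is not a rational square, the Galois group is not contained in A_3; it must be the full S_3 (irreducibility of the cubic rules out anything smaller).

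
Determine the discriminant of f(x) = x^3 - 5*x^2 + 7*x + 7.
Δ = -2380

For x^3 + a x^2 + b x + c the discriminant is Δ = 18 a b c - 4 a^3 c + a^2 b^2 - 4 b^3 - 27 c^2.
Plug a = -5, b = 7, c = 7:
  18*(-5)*(7)*(7) - 4*(-5)^3*(7) + (-5)^2*(7)^2 - 4*(7)^3 - 27*(7)^2
  = -4410 + (3500) + 1225 + (-1372) + (-1323)
  = -2380.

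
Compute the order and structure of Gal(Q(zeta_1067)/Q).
|Gal(Q(zeta_1067)/Q)| = phi(1067) = 960; group ≅ (Z/1067Z)^* ≅ Z/10Z × Z/96Z

The n-th cyclotomic polynomial Φ_1067(x) is the minimal polynomial of zeta_1067 over Q and has degree phi(1067) = 960. So Q(zeta_1067) is a degree-960 Galois extension with Galois group (Z/1067Z)^*. By CRT, (Z/1067Z)^* ≅ (Z/11Z)^* × (Z/97Z)^*. Each prime-power unit group is (Z/11Z)^* ≅ Z/10Z; (Z/97Z)^* ≅ Z/96Z. Hence Gal(Q(zeta_1067)/Q) ≅ Z/10Z × Z/96Z.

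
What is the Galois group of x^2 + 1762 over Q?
Gal(K/Q) = Z/2Z (cyclic of order 2)

x^2 + 1762 is irreducible over Q since -1762 is not a rational square. The splitting field Q(sqrt(-1762)) has degree 2 over Q, and its unique nontrivial automorphism is sqrt(-1762) ↦ -sqrt(-1762). Hence Gal(Q(sqrt(-1762))/Q) = Z/2Z.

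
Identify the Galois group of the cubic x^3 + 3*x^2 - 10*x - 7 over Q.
Gal(K/Q) = S_3 (symmetric group of order 6)

Compute the discriminant of x^3 + (3)*x^2 + (-10)*x + (-7): Δ = 8113. Since Δ is not a rational square, the Galois group is not contained in A_3; it must be the full S_3 (irreducibility of the cubic rules out anything smaller).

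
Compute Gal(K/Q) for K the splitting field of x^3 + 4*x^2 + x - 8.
Gal(K/Q) = S_3 (symmetric group of order 6)

Compute the discriminant of x^3 + (4)*x^2 + (1)*x + (-8): Δ = -244. Since Δ is not a rational square, the Galois group is not contained in A_3; it must be the full S_3 (irreducibility of the cubic rules out anything smaller).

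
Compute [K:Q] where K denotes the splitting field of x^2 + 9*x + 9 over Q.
[K:Q] = 2

The discriminant of x^2 + (9)*x + (9) is b^2 - 4c = 81 - (36) = 45. Since 45 is not a perfect square in Q, the polynomial is irreducible over Q. Its two roots generate a degree-2 extension, so [K:Q] = 2.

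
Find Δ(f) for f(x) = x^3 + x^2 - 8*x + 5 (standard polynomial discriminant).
Δ = 697

For x^3 + a x^2 + b x + c the discriminant is Δ = 18 a b c - 4 a^3 c + a^2 b^2 - 4 b^3 - 27 c^2.
Plug a = 1, b = -8, c = 5:
  18*(1)*(-8)*(5) - 4*(1)^3*(5) + (1)^2*(-8)^2 - 4*(-8)^3 - 27*(5)^2
  = -720 + (-20) + 64 + (2048) + (-675)
  = 697.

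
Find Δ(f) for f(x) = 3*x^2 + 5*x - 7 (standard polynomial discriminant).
Δ = 109

For a quadratic a x^2 + b x + c the discriminant is Δ = b^2 - 4ac = (5)^2 - 4*(3)*(-7) = 25 - (-84) = 109.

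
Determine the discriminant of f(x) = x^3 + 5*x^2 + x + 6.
Δ = -3411

For x^3 + a x^2 + b x + c the discriminant is Δ = 18 a b c - 4 a^3 c + a^2 b^2 - 4 b^3 - 27 c^2.
Plug a = 5, b = 1, c = 6:
  18*(5)*(1)*(6) - 4*(5)^3*(6) + (5)^2*(1)^2 - 4*(1)^3 - 27*(6)^2
  = 540 + (-3000) + 25 + (-4) + (-972)
  = -3411.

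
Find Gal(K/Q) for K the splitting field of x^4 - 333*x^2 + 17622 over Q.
Gal(K/Q) = V_4 (Klein four-group, Z/2Z × Z/2Z)

f factors as (x^2 - 267)(x^2 - 66), so the splitting field is K = Q(sqrt(267), sqrt(66)). The elements 267, 66, 17622 are all non-squares in Q, so sqrt(267) and sqrt(66) generate independent quadratic extensions. Thus [K:Q] = 4 and Gal(K/Q) is generated by the two order-2 automorphisms sqrt(267) ↦ -sqrt(267) and sqrt(66) ↦ -sqrt(66), giving V_4.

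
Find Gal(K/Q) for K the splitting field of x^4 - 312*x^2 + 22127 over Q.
Gal(K/Q) = V_4 (Klein four-group, Z/2Z × Z/2Z)

f factors as (x^2 - 203)(x^2 - 109), so the splitting field is K = Q(sqrt(203), sqrt(109)). The elements 203, 109, 22127 are all non-squares in Q, so sqrt(203) and sqrt(109) generate independent quadratic extensions. Thus [K:Q] = 4 and Gal(K/Q) is generated by the two order-2 automorphisms sqrt(203) ↦ -sqrt(203) and sqrt(109) ↦ -sqrt(109), giving V_4.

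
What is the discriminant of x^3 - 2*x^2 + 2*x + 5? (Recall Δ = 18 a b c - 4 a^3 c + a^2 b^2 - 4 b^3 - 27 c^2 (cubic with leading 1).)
Δ = -891

For x^3 + a x^2 + b x + c the discriminant is Δ = 18 a b c - 4 a^3 c + a^2 b^2 - 4 b^3 - 27 c^2.
Plug a = -2, b = 2, c = 5:
  18*(-2)*(2)*(5) - 4*(-2)^3*(5) + (-2)^2*(2)^2 - 4*(2)^3 - 27*(5)^2
  = -360 + (160) + 16 + (-32) + (-675)
  = -891.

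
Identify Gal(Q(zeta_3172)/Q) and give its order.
|Gal(Q(zeta_3172)/Q)| = phi(3172) = 1440; group ≅ (Z/3172Z)^* ≅ Z/2Z × Z/12Z × Z/60Z

The n-th cyclotomic polynomial Φ_3172(x) is the minimal polynomial of zeta_3172 over Q and has degree phi(3172) = 1440. So Q(zeta_3172) is a degree-1440 Galois extension with Galois group (Z/3172Z)^*. By CRT, (Z/3172Z)^* ≅ (Z/4Z)^* × (Z/13Z)^* × (Z/61Z)^*. Each prime-power unit group is (Z/4Z)^* ≅ Z/2Z; (Z/13Z)^* ≅ Z/12Z; (Z/61Z)^* ≅ Z/60Z. Hence Gal(Q(zeta_3172)/Q) ≅ Z/2Z × Z/12Z × Z/60Z.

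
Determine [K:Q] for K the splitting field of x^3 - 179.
[K:Q] = 6

x^3 - 179 has one real root r = 179^(1/3) and two complex roots r*zeta_3, r*zeta_3^2 where zeta_3 = e^(2*pi*i/3). The splitting field is Q(r, zeta_3). [Q(r):Q] = 3 and [Q(zeta_3):Q] = 2 with gcd = 1, so [Q(r, zeta_3):Q] = 3 * 2 = 6.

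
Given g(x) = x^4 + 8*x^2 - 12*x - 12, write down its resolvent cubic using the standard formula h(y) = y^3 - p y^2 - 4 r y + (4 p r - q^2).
h(y) = y^3 - 8*y^2 + 48*y - 528

Identify coefficients: p = 8, q = -12, r = -12.
Plug into h(y) = y^3 - p y^2 - 4 r y + (4 p r - q^2):
  h(y) = y^3 - (8) y^2 - 4*(-12) y + (4*(8)*(-12) - (-12)^2)
       = y^3 + (-8) y^2 + (48) y + (-528).
Simplifying: h(y) = y^3 - 8*y^2 + 48*y - 528.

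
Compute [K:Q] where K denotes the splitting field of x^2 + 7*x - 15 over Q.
[K:Q] = 2

The discriminant of x^2 + (7)*x + (-15) is b^2 - 4c = 49 - (-60) = 109. Since 109 is not a perfect square in Q, the polynomial is irreducible over Q. Its two roots generate a degree-2 extension, so [K:Q] = 2.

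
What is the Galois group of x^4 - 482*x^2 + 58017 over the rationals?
Gal(K/Q) = V_4 (Klein four-group, Z/2Z × Z/2Z)

f factors as (x^2 - 233)(x^2 - 249), so the splitting field is K = Q(sqrt(233), sqrt(249)). The elements 233, 249, 58017 are all non-squares in Q, so sqrt(233) and sqrt(249) generate independent quadratic extensions. Thus [K:Q] = 4 and Gal(K/Q) is generated by the two order-2 automorphisms sqrt(233) ↦ -sqrt(233) and sqrt(249) ↦ -sqrt(249), giving V_4.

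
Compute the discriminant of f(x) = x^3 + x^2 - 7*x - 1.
Δ = 1524

For x^3 + a x^2 + b x + c the discriminant is Δ = 18 a b c - 4 a^3 c + a^2 b^2 - 4 b^3 - 27 c^2.
Plug a = 1, b = -7, c = -1:
  18*(1)*(-7)*(-1) - 4*(1)^3*(-1) + (1)^2*(-7)^2 - 4*(-7)^3 - 27*(-1)^2
  = 126 + (4) + 49 + (1372) + (-27)
  = 1524.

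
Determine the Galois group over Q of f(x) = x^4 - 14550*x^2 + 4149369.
Gal(K/Q) = Z/2Z (cyclic of order 2)

f factors as (x^2 - 14259)(x^2 - 291), so the splitting field is K = Q(sqrt(14259), sqrt(291)). The squarefree part of 14259 is 291 and the squarefree part of 291 is also 291, so sqrt(14259) and sqrt(291) are both rational multiples of sqrt(291). Hence Q(sqrt(14259)) = Q(sqrt(291)) = Q(sqrt(291)), and the splitting field collapses to a single degree-2 extension with Galois group Z/2Z.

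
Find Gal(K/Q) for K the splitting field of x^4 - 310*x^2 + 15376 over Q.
Gal(K/Q) = Z/2Z (cyclic of order 2)

f factors as (x^2 - 62)(x^2 - 248), so the splitting field is K = Q(sqrt(62), sqrt(248)). The squarefree part of 62 is 62 and the squarefree part of 248 is also 62, so sqrt(62) and sqrt(248) are both rational multiples of sqrt(62). Hence Q(sqrt(62)) = Q(sqrt(248)) = Q(sqrt(62)), and the splitting field collapses to a single degree-2 extension with Galois group Z/2Z.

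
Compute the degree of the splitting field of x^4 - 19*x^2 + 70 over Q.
[K:Q] = 4

f factors as (x^2 - 5)(x^2 - 14); the splitting field is K = Q(sqrt(5), sqrt(14)). Since 5, 14, and 70 are all non-squares in Q, the three subfields Q(sqrt(5)), Q(sqrt(14)), Q(sqrt(70)) are distinct degree-2 extensions, so [K:Q] = 4 (Klein four Galois group).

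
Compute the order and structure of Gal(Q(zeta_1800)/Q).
|Gal(Q(zeta_1800)/Q)| = phi(1800) = 480; group ≅ (Z/1800Z)^* ≅ Z/2Z × Z/2Z × Z/6Z × Z/20Z

The n-th cyclotomic polynomial Φ_1800(x) is the minimal polynomial of zeta_1800 over Q and has degree phi(1800) = 480. So Q(zeta_1800) is a degree-480 Galois extension with Galois group (Z/1800Z)^*. By CRT, (Z/1800Z)^* ≅ (Z/8Z)^* × (Z/9Z)^* × (Z/25Z)^*. Each prime-power unit group is (Z/8Z)^* ≅ Z/2Z × Z/2Z; (Z/9Z)^* ≅ Z/6Z; (Z/25Z)^* ≅ Z/20Z. Hence Gal(Q(zeta_1800)/Q) ≅ Z/2Z × Z/2Z × Z/6Z × Z/20Z.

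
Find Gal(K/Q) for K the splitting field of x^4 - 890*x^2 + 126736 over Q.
Gal(K/Q) = Z/2Z (cyclic of order 2)

f factors as (x^2 - 178)(x^2 - 712), so the splitting field is K = Q(sqrt(178), sqrt(712)). The squarefree part of 178 is 178 and the squarefree part of 712 is also 178, so sqrt(178) and sqrt(712) are both rational multiples of sqrt(178). Hence Q(sqrt(178)) = Q(sqrt(712)) = Q(sqrt(178)), and the splitting field collapses to a single degree-2 extension with Galois group Z/2Z.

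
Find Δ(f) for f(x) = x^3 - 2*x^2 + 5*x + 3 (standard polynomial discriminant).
Δ = -1087

For x^3 + a x^2 + b x + c the discriminant is Δ = 18 a b c - 4 a^3 c + a^2 b^2 - 4 b^3 - 27 c^2.
Plug a = -2, b = 5, c = 3:
  18*(-2)*(5)*(3) - 4*(-2)^3*(3) + (-2)^2*(5)^2 - 4*(5)^3 - 27*(3)^2
  = -540 + (96) + 100 + (-500) + (-243)
  = -1087.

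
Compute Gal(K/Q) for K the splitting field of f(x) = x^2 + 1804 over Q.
Gal(K/Q) = Z/2Z (cyclic of order 2)

x^2 + 1804 is irreducible over Q since -1804 is not a rational square. The splitting field Q(sqrt(-1804)) has degree 2 over Q, and its unique nontrivial automorphism is sqrt(-1804) ↦ -sqrt(-1804). Hence Gal(Q(sqrt(-1804))/Q) = Z/2Z.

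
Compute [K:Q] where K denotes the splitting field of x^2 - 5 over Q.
[K:Q] = 2

The discriminant of x^2 + (0)*x + (-5) is b^2 - 4c = 0 - (-20) = 20. Since 20 is not a perfect square in Q, the polynomial is irreducible over Q. Its two roots generate a degree-2 extension, so [K:Q] = 2.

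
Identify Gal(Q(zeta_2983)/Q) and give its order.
|Gal(Q(zeta_2983)/Q)| = phi(2983) = 2808; group ≅ (Z/2983Z)^* ≅ Z/18Z × Z/156Z

The n-th cyclotomic polynomial Φ_2983(x) is the minimal polynomial of zeta_2983 over Q and has degree phi(2983) = 2808. So Q(zeta_2983) is a degree-2808 Galois extension with Galois group (Z/2983Z)^*. By CRT, (Z/2983Z)^* ≅ (Z/19Z)^* × (Z/157Z)^*. Each prime-power unit group is (Z/19Z)^* ≅ Z/18Z; (Z/157Z)^* ≅ Z/156Z. Hence Gal(Q(zeta_2983)/Q) ≅ Z/18Z × Z/156Z.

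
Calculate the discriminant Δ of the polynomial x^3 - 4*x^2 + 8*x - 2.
Δ = -492

For x^3 + a x^2 + b x + c the discriminant is Δ = 18 a b c - 4 a^3 c + a^2 b^2 - 4 b^3 - 27 c^2.
Plug a = -4, b = 8, c = -2:
  18*(-4)*(8)*(-2) - 4*(-4)^3*(-2) + (-4)^2*(8)^2 - 4*(8)^3 - 27*(-2)^2
  = 1152 + (-512) + 1024 + (-2048) + (-108)
  = -492.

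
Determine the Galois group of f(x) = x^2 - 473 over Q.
Gal(K/Q) = Z/2Z (cyclic of order 2)

x^2 - 473 is irreducible over Q since 473 is not a rational square. The splitting field Q(sqrt(473)) has degree 2 over Q, and its unique nontrivial automorphism is sqrt(473) ↦ -sqrt(473). Hence Gal(Q(sqrt(473))/Q) = Z/2Z.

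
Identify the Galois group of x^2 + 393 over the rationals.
Gal(K/Q) = Z/2Z (cyclic of order 2)

x^2 + 393 is irreducible over Q since -393 is not a rational square. The splitting field Q(sqrt(-393)) has degree 2 over Q, and its unique nontrivial automorphism is sqrt(-393) ↦ -sqrt(-393). Hence Gal(Q(sqrt(-393))/Q) = Z/2Z.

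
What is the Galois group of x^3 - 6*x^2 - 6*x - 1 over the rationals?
Gal(K/Q) = S_3 (symmetric group of order 6)

Compute the discriminant of x^3 + (-6)*x^2 + (-6)*x + (-1): Δ = 621. Since Δ is not a rational square, the Galois group is not contained in A_3; it must be the full S_3 (irreducibility of the cubic rules out anything smaller).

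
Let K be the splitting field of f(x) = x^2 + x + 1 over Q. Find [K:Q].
[K:Q] = 2

The discriminant of x^2 + (1)*x + (1) is b^2 - 4c = 1 - (4) = -3. Since -3 is not a perfect square in Q, the polynomial is irreducible over Q. Its two roots generate a degree-2 extension, so [K:Q] = 2.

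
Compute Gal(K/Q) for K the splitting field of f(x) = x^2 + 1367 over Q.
Gal(K/Q) = Z/2Z (cyclic of order 2)

x^2 + 1367 is irreducible over Q since -1367 is not a rational square. The splitting field Q(sqrt(-1367)) has degree 2 over Q, and its unique nontrivial automorphism is sqrt(-1367) ↦ -sqrt(-1367). Hence Gal(Q(sqrt(-1367))/Q) = Z/2Z.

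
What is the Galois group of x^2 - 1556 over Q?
Gal(K/Q) = Z/2Z (cyclic of order 2)

x^2 - 1556 is irreducible over Q since 1556 is not a rational square. The splitting field Q(sqrt(1556)) has degree 2 over Q, and its unique nontrivial automorphism is sqrt(1556) ↦ -sqrt(1556). Hence Gal(Q(sqrt(1556))/Q) = Z/2Z.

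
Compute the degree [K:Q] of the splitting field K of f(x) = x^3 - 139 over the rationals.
[K:Q] = 6

x^3 - 139 has one real root r = 139^(1/3) and two complex roots r*zeta_3, r*zeta_3^2 where zeta_3 = e^(2*pi*i/3). The splitting field is Q(r, zeta_3). [Q(r):Q] = 3 and [Q(zeta_3):Q] = 2 with gcd = 1, so [Q(r, zeta_3):Q] = 3 * 2 = 6.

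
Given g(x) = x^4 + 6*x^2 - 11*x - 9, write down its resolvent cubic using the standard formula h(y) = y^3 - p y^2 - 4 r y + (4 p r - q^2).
h(y) = y^3 - 6*y^2 + 36*y - 337

Identify coefficients: p = 6, q = -11, r = -9.
Plug into h(y) = y^3 - p y^2 - 4 r y + (4 p r - q^2):
  h(y) = y^3 - (6) y^2 - 4*(-9) y + (4*(6)*(-9) - (-11)^2)
       = y^3 + (-6) y^2 + (36) y + (-337).
Simplifying: h(y) = y^3 - 6*y^2 + 36*y - 337.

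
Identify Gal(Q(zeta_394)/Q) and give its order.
|Gal(Q(zeta_394)/Q)| = phi(394) = 196; group ≅ (Z/394Z)^* ≅ Z/196Z

The n-th cyclotomic polynomial Φ_394(x) is the minimal polynomial of zeta_394 over Q and has degree phi(394) = 196. So Q(zeta_394) is a degree-196 Galois extension with Galois group (Z/394Z)^*. By CRT, (Z/394Z)^* ≅ (Z/2Z)^* × (Z/197Z)^*. Each prime-power unit group is (Z/2Z)^* ≅ trivial group (order 1); (Z/197Z)^* ≅ Z/196Z. Hence Gal(Q(zeta_394)/Q) ≅ Z/196Z.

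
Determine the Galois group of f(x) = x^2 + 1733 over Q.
Gal(K/Q) = Z/2Z (cyclic of order 2)

x^2 + 1733 is irreducible over Q since -1733 is not a rational square. The splitting field Q(sqrt(-1733)) has degree 2 over Q, and its unique nontrivial automorphism is sqrt(-1733) ↦ -sqrt(-1733). Hence Gal(Q(sqrt(-1733))/Q) = Z/2Z.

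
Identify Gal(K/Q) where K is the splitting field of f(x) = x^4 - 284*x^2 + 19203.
Gal(K/Q) = V_4 (Klein four-group, Z/2Z × Z/2Z)

f factors as (x^2 - 173)(x^2 - 111), so the splitting field is K = Q(sqrt(173), sqrt(111)). The elements 173, 111, 19203 are all non-squares in Q, so sqrt(173) and sqrt(111) generate independent quadratic extensions. Thus [K:Q] = 4 and Gal(K/Q) is generated by the two order-2 automorphisms sqrt(173) ↦ -sqrt(173) and sqrt(111) ↦ -sqrt(111), giving V_4.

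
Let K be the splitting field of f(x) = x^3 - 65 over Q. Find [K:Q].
[K:Q] = 6

x^3 - 65 has one real root r = 65^(1/3) and two complex roots r*zeta_3, r*zeta_3^2 where zeta_3 = e^(2*pi*i/3). The splitting field is Q(r, zeta_3). [Q(r):Q] = 3 and [Q(zeta_3):Q] = 2 with gcd = 1, so [Q(r, zeta_3):Q] = 3 * 2 = 6.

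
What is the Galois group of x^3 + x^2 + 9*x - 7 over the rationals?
Gal(K/Q) = S_3 (symmetric group of order 6)

Compute the discriminant of x^3 + (1)*x^2 + (9)*x + (-7): Δ = -5264. Since Δ is not a rational square, the Galois group is not contained in A_3; it must be the full S_3 (irreducibility of the cubic rules out anything smaller).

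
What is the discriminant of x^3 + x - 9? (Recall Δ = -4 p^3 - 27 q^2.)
Δ = -2191

For a depressed cubic x^3 + p x + q the discriminant is Δ = -4 p^3 - 27 q^2 = -4*(1)^3 - 27*(-9)^2 = -4 - 2187 = -2191.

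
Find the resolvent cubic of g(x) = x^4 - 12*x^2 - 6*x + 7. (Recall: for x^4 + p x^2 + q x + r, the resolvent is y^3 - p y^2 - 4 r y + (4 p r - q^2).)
h(y) = y^3 + 12*y^2 - 28*y - 372

Identify coefficients: p = -12, q = -6, r = 7.
Plug into h(y) = y^3 - p y^2 - 4 r y + (4 p r - q^2):
  h(y) = y^3 - (-12) y^2 - 4*(7) y + (4*(-12)*(7) - (-6)^2)
       = y^3 + (12) y^2 + (-28) y + (-372).
Simplifying: h(y) = y^3 + 12*y^2 - 28*y - 372.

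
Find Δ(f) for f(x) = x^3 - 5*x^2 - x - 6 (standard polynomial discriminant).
Δ = -4483

For x^3 + a x^2 + b x + c the discriminant is Δ = 18 a b c - 4 a^3 c + a^2 b^2 - 4 b^3 - 27 c^2.
Plug a = -5, b = -1, c = -6:
  18*(-5)*(-1)*(-6) - 4*(-5)^3*(-6) + (-5)^2*(-1)^2 - 4*(-1)^3 - 27*(-6)^2
  = -540 + (-3000) + 25 + (4) + (-972)
  = -4483.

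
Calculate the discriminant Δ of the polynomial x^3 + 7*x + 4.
Δ = -1804

For a depressed cubic x^3 + p x + q the discriminant is Δ = -4 p^3 - 27 q^2 = -4*(7)^3 - 27*(4)^2 = -1372 - 432 = -1804.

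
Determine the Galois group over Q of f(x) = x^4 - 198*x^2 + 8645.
Gal(K/Q) = V_4 (Klein four-group, Z/2Z × Z/2Z)

f factors as (x^2 - 65)(x^2 - 133), so the splitting field is K = Q(sqrt(65), sqrt(133)). The elements 65, 133, 8645 are all non-squares in Q, so sqrt(65) and sqrt(133) generate independent quadratic extensions. Thus [K:Q] = 4 and Gal(K/Q) is generated by the two order-2 automorphisms sqrt(65) ↦ -sqrt(65) and sqrt(133) ↦ -sqrt(133), giving V_4.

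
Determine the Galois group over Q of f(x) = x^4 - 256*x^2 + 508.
Gal(K/Q) = V_4 (Klein four-group, Z/2Z × Z/2Z)

f factors as (x^2 - 2)(x^2 - 254), so the splitting field is K = Q(sqrt(2), sqrt(254)). The elements 2, 254, 508 are all non-squares in Q, so sqrt(2) and sqrt(254) generate independent quadratic extensions. Thus [K:Q] = 4 and Gal(K/Q) is generated by the two order-2 automorphisms sqrt(2) ↦ -sqrt(2) and sqrt(254) ↦ -sqrt(254), giving V_4.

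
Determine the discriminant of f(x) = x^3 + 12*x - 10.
Δ = -9612

For a depressed cubic x^3 + p x + q the discriminant is Δ = -4 p^3 - 27 q^2 = -4*(12)^3 - 27*(-10)^2 = -6912 - 2700 = -9612.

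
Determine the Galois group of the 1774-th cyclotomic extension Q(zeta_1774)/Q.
|Gal(Q(zeta_1774)/Q)| = phi(1774) = 886; group ≅ (Z/1774Z)^* ≅ Z/886Z

The n-th cyclotomic polynomial Φ_1774(x) is the minimal polynomial of zeta_1774 over Q and has degree phi(1774) = 886. So Q(zeta_1774) is a degree-886 Galois extension with Galois group (Z/1774Z)^*. By CRT, (Z/1774Z)^* ≅ (Z/2Z)^* × (Z/887Z)^*. Each prime-power unit group is (Z/2Z)^* ≅ trivial group (order 1); (Z/887Z)^* ≅ Z/886Z. Hence Gal(Q(zeta_1774)/Q) ≅ Z/886Z.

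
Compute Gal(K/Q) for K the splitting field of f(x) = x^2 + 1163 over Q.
Gal(K/Q) = Z/2Z (cyclic of order 2)

x^2 + 1163 is irreducible over Q since -1163 is not a rational square. The splitting field Q(sqrt(-1163)) has degree 2 over Q, and its unique nontrivial automorphism is sqrt(-1163) ↦ -sqrt(-1163). Hence Gal(Q(sqrt(-1163))/Q) = Z/2Z.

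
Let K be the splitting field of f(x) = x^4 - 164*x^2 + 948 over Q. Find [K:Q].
[K:Q] = 4

f factors as (x^2 - 6)(x^2 - 158); the splitting field is K = Q(sqrt(6), sqrt(158)). Since 6, 158, and 948 are all non-squares in Q, the three subfields Q(sqrt(6)), Q(sqrt(158)), Q(sqrt(948)) are distinct degree-2 extensions, so [K:Q] = 4 (Klein four Galois group).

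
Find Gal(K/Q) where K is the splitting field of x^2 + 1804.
Gal(K/Q) = Z/2Z (cyclic of order 2)

x^2 + 1804 is irreducible over Q since -1804 is not a rational square. The splitting field Q(sqrt(-1804)) has degree 2 over Q, and its unique nontrivial automorphism is sqrt(-1804) ↦ -sqrt(-1804). Hence Gal(Q(sqrt(-1804))/Q) = Z/2Z.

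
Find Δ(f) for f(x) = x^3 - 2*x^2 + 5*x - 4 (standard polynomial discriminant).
Δ = -240

For x^3 + a x^2 + b x + c the discriminant is Δ = 18 a b c - 4 a^3 c + a^2 b^2 - 4 b^3 - 27 c^2.
Plug a = -2, b = 5, c = -4:
  18*(-2)*(5)*(-4) - 4*(-2)^3*(-4) + (-2)^2*(5)^2 - 4*(5)^3 - 27*(-4)^2
  = 720 + (-128) + 100 + (-500) + (-432)
  = -240.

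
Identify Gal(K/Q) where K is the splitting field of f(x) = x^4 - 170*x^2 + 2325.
Gal(K/Q) = V_4 (Klein four-group, Z/2Z × Z/2Z)

f factors as (x^2 - 155)(x^2 - 15), so the splitting field is K = Q(sqrt(155), sqrt(15)). The elements 155, 15, 2325 are all non-squares in Q, so sqrt(155) and sqrt(15) generate independent quadratic extensions. Thus [K:Q] = 4 and Gal(K/Q) is generated by the two order-2 automorphisms sqrt(155) ↦ -sqrt(155) and sqrt(15) ↦ -sqrt(15), giving V_4.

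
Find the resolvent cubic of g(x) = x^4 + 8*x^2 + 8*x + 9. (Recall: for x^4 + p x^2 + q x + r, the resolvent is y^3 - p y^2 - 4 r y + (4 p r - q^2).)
h(y) = y^3 - 8*y^2 - 36*y + 224

Identify coefficients: p = 8, q = 8, r = 9.
Plug into h(y) = y^3 - p y^2 - 4 r y + (4 p r - q^2):
  h(y) = y^3 - (8) y^2 - 4*(9) y + (4*(8)*(9) - (8)^2)
       = y^3 + (-8) y^2 + (-36) y + (224).
Simplifying: h(y) = y^3 - 8*y^2 - 36*y + 224.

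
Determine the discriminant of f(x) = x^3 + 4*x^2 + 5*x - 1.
Δ = -231

For x^3 + a x^2 + b x + c the discriminant is Δ = 18 a b c - 4 a^3 c + a^2 b^2 - 4 b^3 - 27 c^2.
Plug a = 4, b = 5, c = -1:
  18*(4)*(5)*(-1) - 4*(4)^3*(-1) + (4)^2*(5)^2 - 4*(5)^3 - 27*(-1)^2
  = -360 + (256) + 400 + (-500) + (-27)
  = -231.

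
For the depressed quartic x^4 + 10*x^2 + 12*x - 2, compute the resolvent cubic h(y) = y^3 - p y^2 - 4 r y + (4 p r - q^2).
h(y) = y^3 - 10*y^2 + 8*y - 224

Identify coefficients: p = 10, q = 12, r = -2.
Plug into h(y) = y^3 - p y^2 - 4 r y + (4 p r - q^2):
  h(y) = y^3 - (10) y^2 - 4*(-2) y + (4*(10)*(-2) - (12)^2)
       = y^3 + (-10) y^2 + (8) y + (-224).
Simplifying: h(y) = y^3 - 10*y^2 + 8*y - 224.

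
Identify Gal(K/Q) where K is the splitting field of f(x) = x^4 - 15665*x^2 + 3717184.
Gal(K/Q) = Z/2Z (cyclic of order 2)

f factors as (x^2 - 241)(x^2 - 15424), so the splitting field is K = Q(sqrt(241), sqrt(15424)). The squarefree part of 241 is 241 and the squarefree part of 15424 is also 241, so sqrt(241) and sqrt(15424) are both rational multiples of sqrt(241). Hence Q(sqrt(241)) = Q(sqrt(15424)) = Q(sqrt(241)), and the splitting field collapses to a single degree-2 extension with Galois group Z/2Z.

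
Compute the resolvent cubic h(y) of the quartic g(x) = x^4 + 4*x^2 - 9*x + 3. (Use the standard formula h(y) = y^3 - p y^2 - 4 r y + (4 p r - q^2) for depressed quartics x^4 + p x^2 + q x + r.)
h(y) = y^3 - 4*y^2 - 12*y - 33

Identify coefficients: p = 4, q = -9, r = 3.
Plug into h(y) = y^3 - p y^2 - 4 r y + (4 p r - q^2):
  h(y) = y^3 - (4) y^2 - 4*(3) y + (4*(4)*(3) - (-9)^2)
       = y^3 + (-4) y^2 + (-12) y + (-33).
Simplifying: h(y) = y^3 - 4*y^2 - 12*y - 33.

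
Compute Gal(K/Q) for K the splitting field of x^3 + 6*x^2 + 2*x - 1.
Gal(K/Q) = S_3 (symmetric group of order 6)

Compute the discriminant of x^3 + (6)*x^2 + (2)*x + (-1): Δ = 733. Since Δ is not a rational square, the Galois group is not contained in A_3; it must be the full S_3 (irreducibility of the cubic rules out anything smaller).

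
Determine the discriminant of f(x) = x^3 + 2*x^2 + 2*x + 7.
Δ = -1059

For x^3 + a x^2 + b x + c the discriminant is Δ = 18 a b c - 4 a^3 c + a^2 b^2 - 4 b^3 - 27 c^2.
Plug a = 2, b = 2, c = 7:
  18*(2)*(2)*(7) - 4*(2)^3*(7) + (2)^2*(2)^2 - 4*(2)^3 - 27*(7)^2
  = 504 + (-224) + 16 + (-32) + (-1323)
  = -1059.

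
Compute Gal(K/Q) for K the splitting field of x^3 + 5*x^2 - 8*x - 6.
Gal(K/Q) = S_3 (symmetric group of order 6)

Compute the discriminant of x^3 + (5)*x^2 + (-8)*x + (-6): Δ = 9996. Since Δ is not a rational square, the Galois group is not contained in A_3; it must be the full S_3 (irreducibility of the cubic rules out anything smaller).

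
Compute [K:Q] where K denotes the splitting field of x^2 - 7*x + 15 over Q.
[K:Q] = 2

The discriminant of x^2 + (-7)*x + (15) is b^2 - 4c = 49 - (60) = -11. Since -11 is not a perfect square in Q, the polynomial is irreducible over Q. Its two roots generate a degree-2 extension, so [K:Q] = 2.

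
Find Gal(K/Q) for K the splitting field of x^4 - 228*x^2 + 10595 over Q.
Gal(K/Q) = V_4 (Klein four-group, Z/2Z × Z/2Z)

f factors as (x^2 - 65)(x^2 - 163), so the splitting field is K = Q(sqrt(65), sqrt(163)). The elements 65, 163, 10595 are all non-squares in Q, so sqrt(65) and sqrt(163) generate independent quadratic extensions. Thus [K:Q] = 4 and Gal(K/Q) is generated by the two order-2 automorphisms sqrt(65) ↦ -sqrt(65) and sqrt(163) ↦ -sqrt(163), giving V_4.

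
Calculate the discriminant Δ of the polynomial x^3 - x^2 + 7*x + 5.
Δ = -2608

For x^3 + a x^2 + b x + c the discriminant is Δ = 18 a b c - 4 a^3 c + a^2 b^2 - 4 b^3 - 27 c^2.
Plug a = -1, b = 7, c = 5:
  18*(-1)*(7)*(5) - 4*(-1)^3*(5) + (-1)^2*(7)^2 - 4*(7)^3 - 27*(5)^2
  = -630 + (20) + 49 + (-1372) + (-675)
  = -2608.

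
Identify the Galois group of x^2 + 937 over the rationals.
Gal(K/Q) = Z/2Z (cyclic of order 2)

x^2 + 937 is irreducible over Q since -937 is not a rational square. The splitting field Q(sqrt(-937)) has degree 2 over Q, and its unique nontrivial automorphism is sqrt(-937) ↦ -sqrt(-937). Hence Gal(Q(sqrt(-937))/Q) = Z/2Z.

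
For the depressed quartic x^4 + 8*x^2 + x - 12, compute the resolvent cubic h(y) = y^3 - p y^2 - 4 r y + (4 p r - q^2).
h(y) = y^3 - 8*y^2 + 48*y - 385

Identify coefficients: p = 8, q = 1, r = -12.
Plug into h(y) = y^3 - p y^2 - 4 r y + (4 p r - q^2):
  h(y) = y^3 - (8) y^2 - 4*(-12) y + (4*(8)*(-12) - (1)^2)
       = y^3 + (-8) y^2 + (48) y + (-385).
Simplifying: h(y) = y^3 - 8*y^2 + 48*y - 385.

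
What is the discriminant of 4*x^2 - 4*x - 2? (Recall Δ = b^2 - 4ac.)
Δ = 48

For a quadratic a x^2 + b x + c the discriminant is Δ = b^2 - 4ac = (-4)^2 - 4*(4)*(-2) = 16 - (-32) = 48.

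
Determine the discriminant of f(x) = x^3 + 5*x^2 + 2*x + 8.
Δ = -4220

For x^3 + a x^2 + b x + c the discriminant is Δ = 18 a b c - 4 a^3 c + a^2 b^2 - 4 b^3 - 27 c^2.
Plug a = 5, b = 2, c = 8:
  18*(5)*(2)*(8) - 4*(5)^3*(8) + (5)^2*(2)^2 - 4*(2)^3 - 27*(8)^2
  = 1440 + (-4000) + 100 + (-32) + (-1728)
  = -4220.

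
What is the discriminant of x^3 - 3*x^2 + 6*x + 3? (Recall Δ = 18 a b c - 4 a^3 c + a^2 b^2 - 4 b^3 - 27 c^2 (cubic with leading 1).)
Δ = -1431

For x^3 + a x^2 + b x + c the discriminant is Δ = 18 a b c - 4 a^3 c + a^2 b^2 - 4 b^3 - 27 c^2.
Plug a = -3, b = 6, c = 3:
  18*(-3)*(6)*(3) - 4*(-3)^3*(3) + (-3)^2*(6)^2 - 4*(6)^3 - 27*(3)^2
  = -972 + (324) + 324 + (-864) + (-243)
  = -1431.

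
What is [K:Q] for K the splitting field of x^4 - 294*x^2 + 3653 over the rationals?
[K:Q] = 4

f factors as (x^2 - 13)(x^2 - 281); the splitting field is K = Q(sqrt(13), sqrt(281)). Since 13, 281, and 3653 are all non-squares in Q, the three subfields Q(sqrt(13)), Q(sqrt(281)), Q(sqrt(3653)) are distinct degree-2 extensions, so [K:Q] = 4 (Klein four Galois group).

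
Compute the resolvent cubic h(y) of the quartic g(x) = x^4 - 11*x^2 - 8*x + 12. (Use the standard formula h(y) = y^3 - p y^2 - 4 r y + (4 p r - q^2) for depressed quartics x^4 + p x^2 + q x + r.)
h(y) = y^3 + 11*y^2 - 48*y - 592

Identify coefficients: p = -11, q = -8, r = 12.
Plug into h(y) = y^3 - p y^2 - 4 r y + (4 p r - q^2):
  h(y) = y^3 - (-11) y^2 - 4*(12) y + (4*(-11)*(12) - (-8)^2)
       = y^3 + (11) y^2 + (-48) y + (-592).
Simplifying: h(y) = y^3 + 11*y^2 - 48*y - 592.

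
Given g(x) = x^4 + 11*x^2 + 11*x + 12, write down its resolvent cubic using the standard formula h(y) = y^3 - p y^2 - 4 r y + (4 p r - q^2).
h(y) = y^3 - 11*y^2 - 48*y + 407

Identify coefficients: p = 11, q = 11, r = 12.
Plug into h(y) = y^3 - p y^2 - 4 r y + (4 p r - q^2):
  h(y) = y^3 - (11) y^2 - 4*(12) y + (4*(11)*(12) - (11)^2)
       = y^3 + (-11) y^2 + (-48) y + (407).
Simplifying: h(y) = y^3 - 11*y^2 - 48*y + 407.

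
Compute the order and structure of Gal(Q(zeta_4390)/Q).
|Gal(Q(zeta_4390)/Q)| = phi(4390) = 1752; group ≅ (Z/4390Z)^* ≅ Z/4Z × Z/438Z

The n-th cyclotomic polynomial Φ_4390(x) is the minimal polynomial of zeta_4390 over Q and has degree phi(4390) = 1752. So Q(zeta_4390) is a degree-1752 Galois extension with Galois group (Z/4390Z)^*. By CRT, (Z/4390Z)^* ≅ (Z/2Z)^* × (Z/5Z)^* × (Z/439Z)^*. Each prime-power unit group is (Z/2Z)^* ≅ trivial group (order 1); (Z/5Z)^* ≅ Z/4Z; (Z/439Z)^* ≅ Z/438Z. Hence Gal(Q(zeta_4390)/Q) ≅ Z/4Z × Z/438Z.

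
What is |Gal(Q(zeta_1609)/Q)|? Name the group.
|Gal(Q(zeta_1609)/Q)| = phi(1609) = 1608; group ≅ (Z/1609Z)^* ≅ Z/1608Z

The n-th cyclotomic polynomial Φ_1609(x) is the minimal polynomial of zeta_1609 over Q and has degree phi(1609) = 1608. So Q(zeta_1609) is a degree-1608 Galois extension with Galois group (Z/1609Z)^*. (Z/1609Z)^* is cyclic since 1609 is an odd prime power (or 4). Hence Gal(Q(zeta_1609)/Q) ≅ Z/1608Z.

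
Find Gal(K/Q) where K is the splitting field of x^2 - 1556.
Gal(K/Q) = Z/2Z (cyclic of order 2)

x^2 - 1556 is irreducible over Q since 1556 is not a rational square. The splitting field Q(sqrt(1556)) has degree 2 over Q, and its unique nontrivial automorphism is sqrt(1556) ↦ -sqrt(1556). Hence Gal(Q(sqrt(1556))/Q) = Z/2Z.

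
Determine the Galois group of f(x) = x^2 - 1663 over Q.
Gal(K/Q) = Z/2Z (cyclic of order 2)

x^2 - 1663 is irreducible over Q since 1663 is not a rational square. The splitting field Q(sqrt(1663)) has degree 2 over Q, and its unique nontrivial automorphism is sqrt(1663) ↦ -sqrt(1663). Hence Gal(Q(sqrt(1663))/Q) = Z/2Z.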